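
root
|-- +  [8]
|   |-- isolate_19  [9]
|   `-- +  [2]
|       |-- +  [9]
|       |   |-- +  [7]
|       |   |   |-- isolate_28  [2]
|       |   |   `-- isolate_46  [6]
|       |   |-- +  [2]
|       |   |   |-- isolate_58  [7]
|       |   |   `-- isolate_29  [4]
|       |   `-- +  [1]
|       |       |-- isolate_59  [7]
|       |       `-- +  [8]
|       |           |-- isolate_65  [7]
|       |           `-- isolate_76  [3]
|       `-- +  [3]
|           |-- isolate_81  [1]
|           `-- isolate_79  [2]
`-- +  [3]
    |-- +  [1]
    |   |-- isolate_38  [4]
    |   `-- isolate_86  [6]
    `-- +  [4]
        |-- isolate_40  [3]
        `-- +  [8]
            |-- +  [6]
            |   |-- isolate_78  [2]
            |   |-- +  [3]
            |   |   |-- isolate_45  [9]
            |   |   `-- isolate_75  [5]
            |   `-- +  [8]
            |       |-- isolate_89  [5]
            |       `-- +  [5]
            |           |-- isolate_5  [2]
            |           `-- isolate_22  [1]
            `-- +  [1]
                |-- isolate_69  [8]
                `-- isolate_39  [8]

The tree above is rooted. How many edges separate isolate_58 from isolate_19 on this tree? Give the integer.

5

The MRCA of isolate_58 and isolate_19 is the node subtending (isolate_19,(((isolate_28,isolate_46),(isolate_58,isolate_29),(isolate_59,(isolate_65,isolate_76))),(isolate_81,isolate_79))).
From isolate_58 up to that node: 4 branches. From isolate_19 up to the same node: 1 branch. Total: 4 + 1 = 5.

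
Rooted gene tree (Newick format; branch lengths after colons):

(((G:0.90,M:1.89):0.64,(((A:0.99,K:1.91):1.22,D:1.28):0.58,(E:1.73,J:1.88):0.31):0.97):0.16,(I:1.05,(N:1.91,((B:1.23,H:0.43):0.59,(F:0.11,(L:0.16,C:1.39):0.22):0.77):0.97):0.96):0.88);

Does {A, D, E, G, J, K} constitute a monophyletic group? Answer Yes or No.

No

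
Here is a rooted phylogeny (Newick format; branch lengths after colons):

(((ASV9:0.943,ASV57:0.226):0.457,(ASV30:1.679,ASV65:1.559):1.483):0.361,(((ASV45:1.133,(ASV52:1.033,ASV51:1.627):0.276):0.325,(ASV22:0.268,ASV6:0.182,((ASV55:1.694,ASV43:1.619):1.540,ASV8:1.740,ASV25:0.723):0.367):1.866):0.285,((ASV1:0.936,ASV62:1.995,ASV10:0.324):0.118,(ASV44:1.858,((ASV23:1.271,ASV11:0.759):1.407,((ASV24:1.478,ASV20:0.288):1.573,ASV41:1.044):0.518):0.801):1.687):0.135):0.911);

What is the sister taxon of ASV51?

ASV52

ASV51 attaches to the tree at the node subtending (ASV52,ASV51).
The other lineage descending from that same node — the sister group — is the single tip ASV52.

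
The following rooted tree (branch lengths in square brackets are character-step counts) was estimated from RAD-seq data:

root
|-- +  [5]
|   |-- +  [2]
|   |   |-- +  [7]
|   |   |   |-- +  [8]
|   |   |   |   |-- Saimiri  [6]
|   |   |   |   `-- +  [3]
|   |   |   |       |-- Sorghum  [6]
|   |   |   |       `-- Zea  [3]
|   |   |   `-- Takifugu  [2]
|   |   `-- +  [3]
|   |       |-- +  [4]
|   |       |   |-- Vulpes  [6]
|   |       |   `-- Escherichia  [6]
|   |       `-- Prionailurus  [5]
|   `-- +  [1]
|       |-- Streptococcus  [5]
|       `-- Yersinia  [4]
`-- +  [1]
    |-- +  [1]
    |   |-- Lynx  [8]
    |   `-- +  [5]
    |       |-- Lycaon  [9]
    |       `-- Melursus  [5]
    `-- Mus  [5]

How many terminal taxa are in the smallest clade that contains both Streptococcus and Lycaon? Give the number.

13

The MRCA of Streptococcus and Lycaon is the root, so the clade is the entire tree.
That clade contains 13 terminal taxa: Escherichia, Lycaon, Lynx, Melursus, Mus, Prionailurus, Saimiri, Sorghum, Streptococcus, Takifugu, Vulpes, Yersinia, Zea.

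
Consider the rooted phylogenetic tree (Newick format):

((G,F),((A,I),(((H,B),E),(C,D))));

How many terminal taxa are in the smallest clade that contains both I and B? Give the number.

7

The MRCA of I and B is the node subtending ((A,I),(((H,B),E),(C,D))).
That clade contains 7 terminal taxa: A, B, C, D, E, H, I.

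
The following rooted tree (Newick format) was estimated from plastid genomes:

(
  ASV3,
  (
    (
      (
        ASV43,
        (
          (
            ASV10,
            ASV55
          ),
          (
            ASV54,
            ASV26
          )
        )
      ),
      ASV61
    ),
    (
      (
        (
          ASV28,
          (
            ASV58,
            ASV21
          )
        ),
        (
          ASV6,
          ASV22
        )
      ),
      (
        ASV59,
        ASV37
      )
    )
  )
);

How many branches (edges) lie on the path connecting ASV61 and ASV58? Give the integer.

7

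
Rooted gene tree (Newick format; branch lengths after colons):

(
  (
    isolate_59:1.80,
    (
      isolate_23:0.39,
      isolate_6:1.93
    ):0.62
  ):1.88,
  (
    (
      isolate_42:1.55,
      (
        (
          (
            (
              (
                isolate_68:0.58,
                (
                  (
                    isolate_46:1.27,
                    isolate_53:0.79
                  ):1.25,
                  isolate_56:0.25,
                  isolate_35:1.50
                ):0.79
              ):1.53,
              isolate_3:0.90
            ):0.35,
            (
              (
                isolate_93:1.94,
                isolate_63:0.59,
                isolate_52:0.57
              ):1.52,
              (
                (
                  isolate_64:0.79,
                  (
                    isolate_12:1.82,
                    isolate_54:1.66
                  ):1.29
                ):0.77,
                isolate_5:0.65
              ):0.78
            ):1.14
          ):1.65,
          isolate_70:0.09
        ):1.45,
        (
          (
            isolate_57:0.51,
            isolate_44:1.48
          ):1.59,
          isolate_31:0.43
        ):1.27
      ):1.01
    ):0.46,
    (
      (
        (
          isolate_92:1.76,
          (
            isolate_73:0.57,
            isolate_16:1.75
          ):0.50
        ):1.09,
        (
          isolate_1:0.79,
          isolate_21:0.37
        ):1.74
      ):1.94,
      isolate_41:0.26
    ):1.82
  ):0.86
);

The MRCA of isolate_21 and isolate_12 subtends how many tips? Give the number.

24

The MRCA of isolate_21 and isolate_12 is the node subtending ((isolate_42,(((((isolate_68,((isolate_46,isolate_53),isolate_56,isolate_35)),isolate_3),((isolate_93,isolate_63,isolate_52),((isolate_64,(isolate_12,isolate_54)),isolate_5))),isolate_70),((isolate_57,isolate_44),isolate_31))),(((isolate_92,(isolate_73,isolate_16)),(isolate_1,isolate_21)),isolate_41)).
That clade contains 24 terminal taxa: isolate_1, isolate_12, isolate_16, isolate_21, isolate_3, isolate_31, isolate_35, isolate_41, isolate_42, isolate_44, isolate_46, isolate_5, isolate_52, isolate_53, isolate_54, isolate_56, isolate_57, isolate_63, isolate_64, isolate_68, isolate_70, isolate_73, isolate_92, isolate_93.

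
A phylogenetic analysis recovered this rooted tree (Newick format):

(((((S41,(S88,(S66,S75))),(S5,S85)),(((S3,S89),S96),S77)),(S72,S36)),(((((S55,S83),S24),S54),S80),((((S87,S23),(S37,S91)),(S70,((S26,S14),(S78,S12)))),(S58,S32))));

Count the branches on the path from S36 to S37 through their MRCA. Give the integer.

The MRCA of S36 and S37 is the root of the tree.
From S36 up to that node: 3 branches. From S37 up to the same node: 6 branches. Total: 3 + 6 = 9.

9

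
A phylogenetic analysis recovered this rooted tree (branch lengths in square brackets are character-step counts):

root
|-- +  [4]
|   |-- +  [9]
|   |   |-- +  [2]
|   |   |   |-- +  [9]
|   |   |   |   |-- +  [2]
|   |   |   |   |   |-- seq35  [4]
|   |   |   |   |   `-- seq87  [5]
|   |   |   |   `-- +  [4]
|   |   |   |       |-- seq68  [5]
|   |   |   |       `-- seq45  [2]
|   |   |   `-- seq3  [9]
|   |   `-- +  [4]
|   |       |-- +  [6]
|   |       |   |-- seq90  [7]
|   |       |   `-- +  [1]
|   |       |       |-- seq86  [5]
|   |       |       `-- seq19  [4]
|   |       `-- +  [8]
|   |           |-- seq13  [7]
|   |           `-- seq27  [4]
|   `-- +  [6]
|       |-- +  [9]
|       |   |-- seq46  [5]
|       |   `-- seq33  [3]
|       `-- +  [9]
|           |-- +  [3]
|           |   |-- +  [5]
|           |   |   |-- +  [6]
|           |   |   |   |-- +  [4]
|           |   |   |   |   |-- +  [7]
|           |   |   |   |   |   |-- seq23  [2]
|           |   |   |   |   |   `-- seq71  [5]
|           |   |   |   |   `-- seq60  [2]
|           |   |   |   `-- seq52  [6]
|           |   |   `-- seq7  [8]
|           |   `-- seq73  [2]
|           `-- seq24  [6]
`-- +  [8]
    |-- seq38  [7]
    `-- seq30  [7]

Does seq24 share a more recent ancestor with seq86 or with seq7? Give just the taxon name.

seq7

The MRCA of seq24 and seq7 subtends ((((((seq23,seq71),seq60),seq52),seq7),seq73),seq24) (7 taxa).
The MRCA of seq24 and seq86 subtends (((((seq35,seq87),(seq68,seq45)),seq3),((seq90,(seq86,seq19)),(seq13,seq27))),((seq46,seq33),((((((seq23,seq71),seq60),seq52),seq7),seq73),seq24))) (19 taxa).
The first is nested inside the second, so seq24 shares a more recent common ancestor with seq7.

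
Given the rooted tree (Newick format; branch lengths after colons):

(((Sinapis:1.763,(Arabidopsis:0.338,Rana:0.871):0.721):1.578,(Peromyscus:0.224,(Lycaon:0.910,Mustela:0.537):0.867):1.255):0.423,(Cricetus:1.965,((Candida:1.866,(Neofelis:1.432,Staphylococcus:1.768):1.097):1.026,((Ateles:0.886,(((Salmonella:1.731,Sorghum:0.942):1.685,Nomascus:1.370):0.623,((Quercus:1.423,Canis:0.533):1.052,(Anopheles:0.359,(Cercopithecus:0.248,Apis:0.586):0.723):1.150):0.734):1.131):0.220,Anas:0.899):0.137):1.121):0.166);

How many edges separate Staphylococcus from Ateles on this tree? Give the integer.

The MRCA of Staphylococcus and Ateles is the node subtending ((Candida,(Neofelis,Staphylococcus)),((Ateles,(((Salmonella,Sorghum),Nomascus),((Quercus,Canis),(Anopheles,(Cercopithecus,Apis))))),Anas)).
From Staphylococcus up to that node: 3 branches. From Ateles up to the same node: 3 branches. Total: 3 + 3 = 6.

6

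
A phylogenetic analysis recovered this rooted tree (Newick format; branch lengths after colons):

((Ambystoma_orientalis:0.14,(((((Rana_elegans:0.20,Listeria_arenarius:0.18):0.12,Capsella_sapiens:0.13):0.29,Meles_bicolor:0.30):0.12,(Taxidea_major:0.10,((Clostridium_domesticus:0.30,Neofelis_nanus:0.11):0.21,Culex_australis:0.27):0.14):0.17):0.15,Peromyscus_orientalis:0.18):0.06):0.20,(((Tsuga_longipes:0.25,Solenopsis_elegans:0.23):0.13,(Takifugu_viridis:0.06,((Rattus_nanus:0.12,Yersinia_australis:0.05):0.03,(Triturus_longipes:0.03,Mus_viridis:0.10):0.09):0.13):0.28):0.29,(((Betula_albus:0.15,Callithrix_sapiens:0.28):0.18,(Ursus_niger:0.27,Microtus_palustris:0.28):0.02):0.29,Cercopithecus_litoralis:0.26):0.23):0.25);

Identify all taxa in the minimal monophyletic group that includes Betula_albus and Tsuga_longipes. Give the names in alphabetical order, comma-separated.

Betula_albus, Callithrix_sapiens, Cercopithecus_litoralis, Microtus_palustris, Mus_viridis, Rattus_nanus, Solenopsis_elegans, Takifugu_viridis, Triturus_longipes, Tsuga_longipes, Ursus_niger, Yersinia_australis

Tracing Betula_albus: it sits inside (Betula_albus,Callithrix_sapiens).
Tracing Tsuga_longipes: it sits inside (Tsuga_longipes,Solenopsis_elegans).
The smallest clade enclosing both is (((Tsuga_longipes,Solenopsis_elegans),(Takifugu_viridis,((Rattus_nanus,Yersinia_australis),(Triturus_longipes,Mus_viridis)))),(((Betula_albus,Callithrix_sapiens),(Ursus_niger,Microtus_palustris)),Cercopithecus_litoralis)); the answer is its 12 terminal taxa in alphabetical order.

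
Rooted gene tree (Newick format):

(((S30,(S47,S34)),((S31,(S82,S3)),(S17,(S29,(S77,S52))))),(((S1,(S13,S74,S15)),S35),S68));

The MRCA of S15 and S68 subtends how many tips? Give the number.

The MRCA of S15 and S68 is the node subtending (((S1,(S13,S74,S15)),S35),S68).
That clade contains 6 terminal taxa: S1, S13, S15, S35, S68, S74.

6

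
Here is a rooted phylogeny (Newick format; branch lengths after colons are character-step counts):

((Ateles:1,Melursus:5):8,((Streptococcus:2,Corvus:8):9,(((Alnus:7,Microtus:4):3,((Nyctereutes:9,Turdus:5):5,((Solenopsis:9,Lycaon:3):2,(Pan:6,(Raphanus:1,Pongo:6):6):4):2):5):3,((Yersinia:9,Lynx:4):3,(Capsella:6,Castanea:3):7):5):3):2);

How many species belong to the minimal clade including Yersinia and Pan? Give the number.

13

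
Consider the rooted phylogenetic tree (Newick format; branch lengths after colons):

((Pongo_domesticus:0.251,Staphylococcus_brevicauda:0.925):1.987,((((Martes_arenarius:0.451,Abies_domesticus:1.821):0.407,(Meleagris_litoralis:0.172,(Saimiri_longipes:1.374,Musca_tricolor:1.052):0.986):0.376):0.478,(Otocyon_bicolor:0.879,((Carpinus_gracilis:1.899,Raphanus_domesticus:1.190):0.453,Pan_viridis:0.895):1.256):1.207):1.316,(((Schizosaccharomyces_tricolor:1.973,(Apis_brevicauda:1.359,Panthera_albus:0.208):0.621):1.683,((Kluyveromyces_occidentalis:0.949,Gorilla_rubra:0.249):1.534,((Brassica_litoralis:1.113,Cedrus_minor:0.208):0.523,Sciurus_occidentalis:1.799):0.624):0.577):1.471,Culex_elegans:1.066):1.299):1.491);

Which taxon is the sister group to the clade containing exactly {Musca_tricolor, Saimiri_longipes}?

The clade containing exactly {Musca_tricolor, Saimiri_longipes} attaches to the tree at the node subtending (Meleagris_litoralis,(Saimiri_longipes,Musca_tricolor)).
The other lineage descending from that same node — the sister group — is the single tip Meleagris_litoralis.

Meleagris_litoralis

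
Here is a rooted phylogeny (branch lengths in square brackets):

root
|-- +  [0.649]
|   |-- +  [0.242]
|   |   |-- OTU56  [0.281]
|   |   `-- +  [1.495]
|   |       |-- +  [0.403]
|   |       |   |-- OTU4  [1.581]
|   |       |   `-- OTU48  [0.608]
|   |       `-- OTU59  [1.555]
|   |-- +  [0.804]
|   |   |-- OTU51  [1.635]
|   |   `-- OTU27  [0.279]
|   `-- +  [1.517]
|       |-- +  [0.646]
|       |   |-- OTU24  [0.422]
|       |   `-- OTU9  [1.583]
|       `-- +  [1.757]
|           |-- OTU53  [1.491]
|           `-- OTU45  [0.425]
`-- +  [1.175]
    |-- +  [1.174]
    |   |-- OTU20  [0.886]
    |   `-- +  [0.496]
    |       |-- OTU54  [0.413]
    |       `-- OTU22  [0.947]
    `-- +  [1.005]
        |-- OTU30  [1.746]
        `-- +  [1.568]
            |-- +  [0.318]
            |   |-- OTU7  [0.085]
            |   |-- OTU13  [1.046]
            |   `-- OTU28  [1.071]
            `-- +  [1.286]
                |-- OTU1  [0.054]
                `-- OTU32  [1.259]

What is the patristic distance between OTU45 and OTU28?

The path runs OTU45 → … → MRCA → … → OTU28; the MRCA is the root of the tree.
Branch lengths along that path: 0.425 + 1.757 + 1.517 + 0.649 + 1.175 + 1.005 + 1.568 + 0.318 + 1.071 = 9.485.

9.485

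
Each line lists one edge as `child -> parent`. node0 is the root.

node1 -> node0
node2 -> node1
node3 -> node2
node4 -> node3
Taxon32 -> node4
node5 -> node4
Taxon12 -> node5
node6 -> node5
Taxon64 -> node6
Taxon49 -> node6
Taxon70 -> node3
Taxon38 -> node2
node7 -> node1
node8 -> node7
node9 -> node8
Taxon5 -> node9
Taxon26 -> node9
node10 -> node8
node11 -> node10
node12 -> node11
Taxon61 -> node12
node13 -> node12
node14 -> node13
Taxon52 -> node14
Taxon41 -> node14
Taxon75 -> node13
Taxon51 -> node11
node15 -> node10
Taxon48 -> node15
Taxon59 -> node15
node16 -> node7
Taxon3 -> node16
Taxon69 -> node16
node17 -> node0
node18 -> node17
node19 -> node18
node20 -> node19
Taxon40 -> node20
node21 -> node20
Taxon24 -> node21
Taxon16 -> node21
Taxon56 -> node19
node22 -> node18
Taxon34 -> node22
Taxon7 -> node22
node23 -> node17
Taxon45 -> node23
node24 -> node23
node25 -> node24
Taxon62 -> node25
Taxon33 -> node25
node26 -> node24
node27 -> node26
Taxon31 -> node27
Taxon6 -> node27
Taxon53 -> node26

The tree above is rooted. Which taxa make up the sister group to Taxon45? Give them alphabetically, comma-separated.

Taxon31, Taxon33, Taxon53, Taxon6, Taxon62

Taxon45 attaches to the tree at the node subtending (Taxon45,((Taxon62,Taxon33),((Taxon31,Taxon6),Taxon53))).
The other lineage descending from that same node — the sister group — is ((Taxon62,Taxon33),((Taxon31,Taxon6),Taxon53)); its 5 tips in alphabetical order are the answer.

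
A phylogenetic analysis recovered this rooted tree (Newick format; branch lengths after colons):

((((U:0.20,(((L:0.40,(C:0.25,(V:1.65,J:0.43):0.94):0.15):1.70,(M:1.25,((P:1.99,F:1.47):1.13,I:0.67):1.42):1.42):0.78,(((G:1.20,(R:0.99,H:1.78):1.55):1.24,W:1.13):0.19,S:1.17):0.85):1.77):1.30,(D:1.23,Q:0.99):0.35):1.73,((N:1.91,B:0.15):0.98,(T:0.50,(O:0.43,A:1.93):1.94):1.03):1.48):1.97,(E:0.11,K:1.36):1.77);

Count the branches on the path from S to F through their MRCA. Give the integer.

The MRCA of S and F is the node subtending (((L,(C,(V,J))),(M,((P,F),I))),(((G,(R,H)),W),S)).
From S up to that node: 2 branches. From F up to the same node: 5 branches. Total: 2 + 5 = 7.

7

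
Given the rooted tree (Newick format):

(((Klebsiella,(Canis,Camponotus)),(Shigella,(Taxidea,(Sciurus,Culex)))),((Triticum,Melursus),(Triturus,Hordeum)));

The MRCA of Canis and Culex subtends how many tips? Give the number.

7

The MRCA of Canis and Culex is the node subtending ((Klebsiella,(Canis,Camponotus)),(Shigella,(Taxidea,(Sciurus,Culex)))).
That clade contains 7 terminal taxa: Camponotus, Canis, Culex, Klebsiella, Sciurus, Shigella, Taxidea.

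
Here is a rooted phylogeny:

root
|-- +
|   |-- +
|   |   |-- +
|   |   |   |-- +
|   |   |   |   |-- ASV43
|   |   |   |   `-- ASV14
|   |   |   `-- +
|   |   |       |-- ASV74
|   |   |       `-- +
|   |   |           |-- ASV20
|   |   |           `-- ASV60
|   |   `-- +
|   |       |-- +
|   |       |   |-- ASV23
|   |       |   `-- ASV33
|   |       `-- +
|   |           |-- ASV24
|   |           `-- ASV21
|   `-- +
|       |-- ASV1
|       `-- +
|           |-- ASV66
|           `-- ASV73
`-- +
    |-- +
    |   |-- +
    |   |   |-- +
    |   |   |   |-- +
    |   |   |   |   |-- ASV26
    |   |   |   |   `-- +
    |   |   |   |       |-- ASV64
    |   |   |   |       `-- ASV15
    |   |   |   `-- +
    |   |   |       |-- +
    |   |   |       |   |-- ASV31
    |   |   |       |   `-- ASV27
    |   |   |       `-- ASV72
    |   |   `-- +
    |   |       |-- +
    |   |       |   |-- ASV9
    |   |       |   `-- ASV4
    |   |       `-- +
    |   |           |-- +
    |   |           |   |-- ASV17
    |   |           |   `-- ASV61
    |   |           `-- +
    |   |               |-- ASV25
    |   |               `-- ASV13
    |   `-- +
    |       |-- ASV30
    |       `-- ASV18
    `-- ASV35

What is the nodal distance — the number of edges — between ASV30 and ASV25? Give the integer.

7

The MRCA of ASV30 and ASV25 is the node subtending ((((ASV26,(ASV64,ASV15)),((ASV31,ASV27),ASV72)),((ASV9,ASV4),((ASV17,ASV61),(ASV25,ASV13)))),(ASV30,ASV18)).
From ASV30 up to that node: 2 branches. From ASV25 up to the same node: 5 branches. Total: 2 + 5 = 7.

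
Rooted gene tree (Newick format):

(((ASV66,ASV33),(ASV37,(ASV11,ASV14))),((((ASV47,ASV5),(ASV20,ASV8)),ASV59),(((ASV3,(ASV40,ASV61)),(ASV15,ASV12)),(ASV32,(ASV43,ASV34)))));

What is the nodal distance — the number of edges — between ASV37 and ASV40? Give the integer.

9

The MRCA of ASV37 and ASV40 is the root of the tree.
From ASV37 up to that node: 3 branches. From ASV40 up to the same node: 6 branches. Total: 3 + 6 = 9.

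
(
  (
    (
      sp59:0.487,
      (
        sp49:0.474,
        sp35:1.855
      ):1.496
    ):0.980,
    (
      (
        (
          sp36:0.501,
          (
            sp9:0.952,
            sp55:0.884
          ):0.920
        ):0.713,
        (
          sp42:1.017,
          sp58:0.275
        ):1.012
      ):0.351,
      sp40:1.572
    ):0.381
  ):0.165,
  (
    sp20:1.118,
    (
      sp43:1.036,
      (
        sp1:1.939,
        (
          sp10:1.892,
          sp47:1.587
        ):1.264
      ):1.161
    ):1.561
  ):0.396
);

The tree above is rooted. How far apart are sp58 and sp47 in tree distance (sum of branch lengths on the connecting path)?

8.153

The path runs sp58 → … → MRCA → … → sp47; the MRCA is the root of the tree.
Branch lengths along that path: 0.275 + 1.012 + 0.351 + 0.381 + 0.165 + 0.396 + 1.561 + 1.161 + 1.264 + 1.587 = 8.153.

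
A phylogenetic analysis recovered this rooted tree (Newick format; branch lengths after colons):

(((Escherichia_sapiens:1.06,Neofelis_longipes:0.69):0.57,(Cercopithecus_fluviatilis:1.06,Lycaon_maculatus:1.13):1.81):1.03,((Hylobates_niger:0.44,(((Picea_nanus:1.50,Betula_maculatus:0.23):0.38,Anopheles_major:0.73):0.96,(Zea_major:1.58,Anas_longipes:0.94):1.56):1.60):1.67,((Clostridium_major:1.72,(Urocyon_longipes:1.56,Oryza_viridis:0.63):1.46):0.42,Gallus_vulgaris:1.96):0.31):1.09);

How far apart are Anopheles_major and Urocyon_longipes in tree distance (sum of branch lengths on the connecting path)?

The path runs Anopheles_major → … → MRCA → … → Urocyon_longipes; the MRCA is the node subtending ((Hylobates_niger,(((Picea_nanus,Betula_maculatus),Anopheles_major),(Zea_major,Anas_longipes))),((Clostridium_major,(Urocyon_longipes,Oryza_viridis)),Gallus_vulgaris)).
Branch lengths along that path: 0.73 + 0.96 + 1.60 + 1.67 + 0.31 + 0.42 + 1.46 + 1.56 = 8.71.

8.71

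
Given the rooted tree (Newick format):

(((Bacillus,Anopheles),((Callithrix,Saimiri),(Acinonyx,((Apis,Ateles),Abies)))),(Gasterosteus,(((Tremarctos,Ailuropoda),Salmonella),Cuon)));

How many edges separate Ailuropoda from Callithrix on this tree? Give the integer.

9

The MRCA of Ailuropoda and Callithrix is the root of the tree.
From Ailuropoda up to that node: 5 branches. From Callithrix up to the same node: 4 branches. Total: 5 + 4 = 9.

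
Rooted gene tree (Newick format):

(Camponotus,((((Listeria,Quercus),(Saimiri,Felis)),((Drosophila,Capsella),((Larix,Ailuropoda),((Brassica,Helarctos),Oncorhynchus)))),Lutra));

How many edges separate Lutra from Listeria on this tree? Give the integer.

5

The MRCA of Lutra and Listeria is the node subtending ((((Listeria,Quercus),(Saimiri,Felis)),((Drosophila,Capsella),((Larix,Ailuropoda),((Brassica,Helarctos),Oncorhynchus)))),Lutra).
From Lutra up to that node: 1 branch. From Listeria up to the same node: 4 branches. Total: 1 + 4 = 5.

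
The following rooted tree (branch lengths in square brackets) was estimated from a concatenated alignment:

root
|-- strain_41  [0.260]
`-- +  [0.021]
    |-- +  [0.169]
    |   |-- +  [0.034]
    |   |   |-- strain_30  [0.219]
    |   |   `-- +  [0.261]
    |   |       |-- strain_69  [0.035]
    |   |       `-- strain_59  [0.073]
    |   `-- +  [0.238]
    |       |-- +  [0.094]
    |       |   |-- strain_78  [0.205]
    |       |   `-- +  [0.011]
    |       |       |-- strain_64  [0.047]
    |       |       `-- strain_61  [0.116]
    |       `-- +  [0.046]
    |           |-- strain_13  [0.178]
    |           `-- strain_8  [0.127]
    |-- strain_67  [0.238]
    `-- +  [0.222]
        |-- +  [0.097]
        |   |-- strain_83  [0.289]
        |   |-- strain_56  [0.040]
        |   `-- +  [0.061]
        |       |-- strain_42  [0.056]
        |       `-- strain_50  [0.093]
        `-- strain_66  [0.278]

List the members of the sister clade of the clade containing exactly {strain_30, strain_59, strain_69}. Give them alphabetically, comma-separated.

The clade containing exactly {strain_30, strain_59, strain_69} attaches to the tree at the node subtending ((strain_30,(strain_69,strain_59)),((strain_78,(strain_64,strain_61)),(strain_13,strain_8))).
The other lineage descending from that same node — the sister group — is ((strain_78,(strain_64,strain_61)),(strain_13,strain_8)); its 5 tips in alphabetical order are the answer.

strain_13, strain_61, strain_64, strain_78, strain_8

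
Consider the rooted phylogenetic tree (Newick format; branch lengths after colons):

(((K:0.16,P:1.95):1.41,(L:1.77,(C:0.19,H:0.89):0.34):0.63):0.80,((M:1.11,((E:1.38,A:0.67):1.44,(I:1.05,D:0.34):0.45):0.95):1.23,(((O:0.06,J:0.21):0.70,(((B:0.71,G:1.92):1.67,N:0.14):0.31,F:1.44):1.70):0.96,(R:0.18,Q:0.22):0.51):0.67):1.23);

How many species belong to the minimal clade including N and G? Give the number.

The MRCA of N and G is the node subtending ((B,G),N).
That clade contains 3 terminal taxa: B, G, N.

3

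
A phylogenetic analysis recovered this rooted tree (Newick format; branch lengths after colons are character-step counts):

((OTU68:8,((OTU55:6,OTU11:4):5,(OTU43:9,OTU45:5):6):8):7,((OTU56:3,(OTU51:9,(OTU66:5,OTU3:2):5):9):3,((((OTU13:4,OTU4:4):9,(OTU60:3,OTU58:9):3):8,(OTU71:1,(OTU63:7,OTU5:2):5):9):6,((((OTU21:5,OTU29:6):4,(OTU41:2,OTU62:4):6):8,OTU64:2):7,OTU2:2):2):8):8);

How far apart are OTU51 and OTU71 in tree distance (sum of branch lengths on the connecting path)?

45

The path runs OTU51 → … → MRCA → … → OTU71; the MRCA is the node subtending ((OTU56,(OTU51,(OTU66,OTU3))),((((OTU13,OTU4),(OTU60,OTU58)),(OTU71,(OTU63,OTU5))),((((OTU21,OTU29),(OTU41,OTU62)),OTU64),OTU2))).
Branch lengths along that path: 9 + 9 + 3 + 8 + 6 + 9 + 1 = 45.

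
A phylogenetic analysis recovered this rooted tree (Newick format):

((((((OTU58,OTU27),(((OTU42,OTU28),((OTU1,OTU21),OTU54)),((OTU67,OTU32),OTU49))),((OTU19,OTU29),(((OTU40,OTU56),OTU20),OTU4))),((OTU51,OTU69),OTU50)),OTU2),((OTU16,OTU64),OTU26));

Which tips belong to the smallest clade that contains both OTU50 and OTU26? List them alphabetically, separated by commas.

OTU1, OTU16, OTU19, OTU2, OTU20, OTU21, OTU26, OTU27, OTU28, OTU29, OTU32, OTU4, OTU40, OTU42, OTU49, OTU50, OTU51, OTU54, OTU56, OTU58, OTU64, OTU67, OTU69

Tracing OTU50: it sits inside ((OTU51,OTU69),OTU50).
Tracing OTU26: it sits inside ((OTU16,OTU64),OTU26).
The smallest clade enclosing both is the whole tree (their MRCA is the root), so the answer is all 23 tips in alphabetical order.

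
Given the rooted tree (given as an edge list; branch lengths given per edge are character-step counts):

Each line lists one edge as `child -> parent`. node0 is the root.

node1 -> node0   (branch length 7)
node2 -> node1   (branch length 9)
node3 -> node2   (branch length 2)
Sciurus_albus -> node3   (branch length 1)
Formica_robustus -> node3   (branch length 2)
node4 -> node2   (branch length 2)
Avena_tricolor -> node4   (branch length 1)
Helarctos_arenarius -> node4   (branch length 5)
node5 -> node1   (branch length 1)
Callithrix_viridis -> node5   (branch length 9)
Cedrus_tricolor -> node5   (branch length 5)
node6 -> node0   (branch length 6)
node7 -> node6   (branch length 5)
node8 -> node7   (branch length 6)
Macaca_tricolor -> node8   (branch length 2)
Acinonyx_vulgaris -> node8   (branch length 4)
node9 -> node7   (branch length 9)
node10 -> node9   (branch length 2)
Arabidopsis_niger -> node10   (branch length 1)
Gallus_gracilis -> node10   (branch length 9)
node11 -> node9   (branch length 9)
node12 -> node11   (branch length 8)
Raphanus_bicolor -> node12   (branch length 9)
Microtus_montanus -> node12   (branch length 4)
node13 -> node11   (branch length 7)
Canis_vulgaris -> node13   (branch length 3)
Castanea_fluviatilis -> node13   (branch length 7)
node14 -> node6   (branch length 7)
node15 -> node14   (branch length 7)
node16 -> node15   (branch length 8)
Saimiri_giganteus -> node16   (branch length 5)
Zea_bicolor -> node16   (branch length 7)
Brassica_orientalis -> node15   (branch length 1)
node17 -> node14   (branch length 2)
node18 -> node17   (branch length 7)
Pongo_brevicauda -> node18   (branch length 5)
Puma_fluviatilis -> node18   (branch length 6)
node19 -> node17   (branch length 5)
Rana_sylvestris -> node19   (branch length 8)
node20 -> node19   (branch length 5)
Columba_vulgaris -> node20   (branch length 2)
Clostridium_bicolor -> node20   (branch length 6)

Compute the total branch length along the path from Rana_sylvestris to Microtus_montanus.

The path runs Rana_sylvestris → … → MRCA → … → Microtus_montanus; the MRCA is the node subtending (((Macaca_tricolor,Acinonyx_vulgaris),((Arabidopsis_niger,Gallus_gracilis),((Raphanus_bicolor,Microtus_montanus),(Canis_vulgaris,Castanea_fluviatilis)))),(((Saimiri_giganteus,Zea_bicolor),Brassica_orientalis),((Pongo_brevicauda,Puma_fluviatilis),(Rana_sylvestris,(Columba_vulgaris,Clostridium_bicolor))))).
Branch lengths along that path: 8 + 5 + 2 + 7 + 5 + 9 + 9 + 8 + 4 = 57.

57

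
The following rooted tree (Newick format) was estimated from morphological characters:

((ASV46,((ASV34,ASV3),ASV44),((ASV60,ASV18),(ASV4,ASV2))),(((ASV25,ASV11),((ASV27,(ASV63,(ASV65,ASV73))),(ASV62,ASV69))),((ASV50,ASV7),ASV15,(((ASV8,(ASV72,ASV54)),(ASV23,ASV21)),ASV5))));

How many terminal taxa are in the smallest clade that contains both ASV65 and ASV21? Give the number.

The MRCA of ASV65 and ASV21 is the node subtending (((ASV25,ASV11),((ASV27,(ASV63,(ASV65,ASV73))),(ASV62,ASV69))),((ASV50,ASV7),ASV15,(((ASV8,(ASV72,ASV54)),(ASV23,ASV21)),ASV5))).
That clade contains 17 terminal taxa: ASV11, ASV15, ASV21, ASV23, ASV25, ASV27, ASV5, ASV50, ASV54, ASV62, ASV63, ASV65, ASV69, ASV7, ASV72, ASV73, ASV8.

17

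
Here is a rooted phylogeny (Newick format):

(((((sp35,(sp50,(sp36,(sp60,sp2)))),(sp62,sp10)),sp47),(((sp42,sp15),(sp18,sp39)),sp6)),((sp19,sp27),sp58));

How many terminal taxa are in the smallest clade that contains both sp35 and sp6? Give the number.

The MRCA of sp35 and sp6 is the node subtending ((((sp35,(sp50,(sp36,(sp60,sp2)))),(sp62,sp10)),sp47),(((sp42,sp15),(sp18,sp39)),sp6)).
That clade contains 13 terminal taxa: sp10, sp15, sp18, sp2, sp35, sp36, sp39, sp42, sp47, sp50, sp6, sp60, sp62.

13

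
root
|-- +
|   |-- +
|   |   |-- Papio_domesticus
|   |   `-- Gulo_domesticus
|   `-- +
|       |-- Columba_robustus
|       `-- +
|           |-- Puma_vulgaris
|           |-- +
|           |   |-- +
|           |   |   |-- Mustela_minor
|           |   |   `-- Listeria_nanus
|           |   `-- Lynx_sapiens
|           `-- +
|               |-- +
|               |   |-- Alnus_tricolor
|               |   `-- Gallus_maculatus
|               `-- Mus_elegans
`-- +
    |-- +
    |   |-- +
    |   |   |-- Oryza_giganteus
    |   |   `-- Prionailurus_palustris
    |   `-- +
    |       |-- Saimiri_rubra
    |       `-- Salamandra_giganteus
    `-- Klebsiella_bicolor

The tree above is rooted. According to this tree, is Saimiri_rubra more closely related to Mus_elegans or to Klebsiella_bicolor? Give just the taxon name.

The MRCA of Saimiri_rubra and Klebsiella_bicolor subtends (((Oryza_giganteus,Prionailurus_palustris),(Saimiri_rubra,Salamandra_giganteus)),Klebsiella_bicolor) (5 taxa).
The MRCA of Saimiri_rubra and Mus_elegans is the root, subtending the entire tree (15 taxa).
The first is nested inside the second, so Saimiri_rubra shares a more recent common ancestor with Klebsiella_bicolor.

Klebsiella_bicolor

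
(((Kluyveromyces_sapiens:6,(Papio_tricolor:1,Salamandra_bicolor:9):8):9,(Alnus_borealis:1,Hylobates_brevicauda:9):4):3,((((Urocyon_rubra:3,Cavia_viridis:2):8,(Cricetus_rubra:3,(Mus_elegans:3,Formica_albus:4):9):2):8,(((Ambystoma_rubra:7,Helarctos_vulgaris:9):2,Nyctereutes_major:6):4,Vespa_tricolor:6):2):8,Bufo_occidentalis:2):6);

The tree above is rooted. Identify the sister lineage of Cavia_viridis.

Cavia_viridis attaches to the tree at the node subtending (Urocyon_rubra,Cavia_viridis).
The other lineage descending from that same node — the sister group — is the single tip Urocyon_rubra.

Urocyon_rubra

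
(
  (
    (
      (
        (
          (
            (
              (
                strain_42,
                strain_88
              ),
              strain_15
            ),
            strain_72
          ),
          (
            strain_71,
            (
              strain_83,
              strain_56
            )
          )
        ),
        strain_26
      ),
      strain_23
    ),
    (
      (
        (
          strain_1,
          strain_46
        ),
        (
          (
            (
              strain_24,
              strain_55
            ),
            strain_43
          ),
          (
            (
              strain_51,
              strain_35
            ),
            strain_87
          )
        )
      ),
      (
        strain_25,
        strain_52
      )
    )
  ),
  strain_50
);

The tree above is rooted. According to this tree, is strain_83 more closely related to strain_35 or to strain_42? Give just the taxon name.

The MRCA of strain_83 and strain_42 subtends ((((strain_42,strain_88),strain_15),strain_72),(strain_71,(strain_83,strain_56))) (7 taxa).
The MRCA of strain_83 and strain_35 subtends (((((((strain_42,strain_88),strain_15),strain_72),(strain_71,(strain_83,strain_56))),strain_26),strain_23),(((strain_1,strain_46),(((strain_24,strain_55),strain_43),((strain_51,strain_35),strain_87))),(strain_25,strain_52))) (19 taxa).
The first is nested inside the second, so strain_83 shares a more recent common ancestor with strain_42.

strain_42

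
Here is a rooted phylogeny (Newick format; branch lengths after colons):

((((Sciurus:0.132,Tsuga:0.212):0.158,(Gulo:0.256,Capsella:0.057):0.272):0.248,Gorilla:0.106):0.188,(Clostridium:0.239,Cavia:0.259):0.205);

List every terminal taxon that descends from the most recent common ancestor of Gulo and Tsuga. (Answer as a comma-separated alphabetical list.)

Capsella, Gulo, Sciurus, Tsuga

Tracing Gulo: it sits inside (Gulo,Capsella).
Tracing Tsuga: it sits inside (Sciurus,Tsuga).
The smallest clade enclosing both is ((Sciurus,Tsuga),(Gulo,Capsella)); the answer is its 4 terminal taxa in alphabetical order.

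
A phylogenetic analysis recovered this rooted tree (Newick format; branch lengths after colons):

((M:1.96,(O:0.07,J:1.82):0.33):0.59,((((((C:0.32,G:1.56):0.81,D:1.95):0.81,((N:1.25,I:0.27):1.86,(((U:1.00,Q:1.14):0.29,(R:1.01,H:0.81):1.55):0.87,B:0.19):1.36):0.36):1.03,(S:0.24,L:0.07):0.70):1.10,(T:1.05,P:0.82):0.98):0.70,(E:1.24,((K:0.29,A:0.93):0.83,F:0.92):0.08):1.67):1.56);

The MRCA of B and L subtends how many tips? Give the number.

12

The MRCA of B and L is the node subtending ((((C,G),D),((N,I),(((U,Q),(R,H)),B))),(S,L)).
That clade contains 12 terminal taxa: B, C, D, G, H, I, L, N, Q, R, S, U.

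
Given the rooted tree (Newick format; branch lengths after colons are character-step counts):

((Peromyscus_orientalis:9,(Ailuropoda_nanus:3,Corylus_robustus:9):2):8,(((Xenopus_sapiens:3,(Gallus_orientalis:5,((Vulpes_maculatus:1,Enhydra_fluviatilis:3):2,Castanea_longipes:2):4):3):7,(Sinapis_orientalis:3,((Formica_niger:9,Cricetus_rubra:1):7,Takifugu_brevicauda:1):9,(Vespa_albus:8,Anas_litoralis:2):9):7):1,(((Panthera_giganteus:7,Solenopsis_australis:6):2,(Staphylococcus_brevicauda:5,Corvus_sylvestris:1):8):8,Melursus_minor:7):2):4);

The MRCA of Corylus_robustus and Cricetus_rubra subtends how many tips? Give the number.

19

The MRCA of Corylus_robustus and Cricetus_rubra is the root, so the clade is the entire tree.
That clade contains 19 terminal taxa: Ailuropoda_nanus, Anas_litoralis, Castanea_longipes, Corvus_sylvestris, Corylus_robustus, Cricetus_rubra, Enhydra_fluviatilis, Formica_niger, Gallus_orientalis, Melursus_minor, Panthera_giganteus, Peromyscus_orientalis, Sinapis_orientalis, Solenopsis_australis, Staphylococcus_brevicauda, Takifugu_brevicauda, Vespa_albus, Vulpes_maculatus, Xenopus_sapiens.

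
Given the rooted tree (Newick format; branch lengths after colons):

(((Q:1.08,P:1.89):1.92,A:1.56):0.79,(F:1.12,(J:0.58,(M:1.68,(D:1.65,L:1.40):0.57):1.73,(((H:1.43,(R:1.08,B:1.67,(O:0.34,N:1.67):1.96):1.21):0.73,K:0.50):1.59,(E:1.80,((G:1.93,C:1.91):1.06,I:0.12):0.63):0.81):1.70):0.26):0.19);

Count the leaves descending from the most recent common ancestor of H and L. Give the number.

The MRCA of H and L is the node subtending (J,(M,(D,L)),(((H,(R,B,(O,N))),K),(E,((G,C),I)))).
That clade contains 14 terminal taxa: B, C, D, E, G, H, I, J, K, L, M, N, O, R.

14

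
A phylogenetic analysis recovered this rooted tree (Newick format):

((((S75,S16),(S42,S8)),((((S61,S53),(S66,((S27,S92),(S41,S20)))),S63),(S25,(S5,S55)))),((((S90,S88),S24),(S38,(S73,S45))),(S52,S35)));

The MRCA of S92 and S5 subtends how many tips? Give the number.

11

The MRCA of S92 and S5 is the node subtending ((((S61,S53),(S66,((S27,S92),(S41,S20)))),S63),(S25,(S5,S55))).
That clade contains 11 terminal taxa: S20, S25, S27, S41, S5, S53, S55, S61, S63, S66, S92.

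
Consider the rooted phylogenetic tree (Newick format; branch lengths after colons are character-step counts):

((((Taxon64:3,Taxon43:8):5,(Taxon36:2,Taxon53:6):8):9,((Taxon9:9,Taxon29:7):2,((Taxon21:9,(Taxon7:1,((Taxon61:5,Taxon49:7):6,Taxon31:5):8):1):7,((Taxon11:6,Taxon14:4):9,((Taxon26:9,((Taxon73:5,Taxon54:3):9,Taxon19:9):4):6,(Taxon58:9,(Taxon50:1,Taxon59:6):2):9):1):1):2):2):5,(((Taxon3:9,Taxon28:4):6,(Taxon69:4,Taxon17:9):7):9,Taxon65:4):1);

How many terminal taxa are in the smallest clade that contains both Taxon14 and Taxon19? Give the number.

9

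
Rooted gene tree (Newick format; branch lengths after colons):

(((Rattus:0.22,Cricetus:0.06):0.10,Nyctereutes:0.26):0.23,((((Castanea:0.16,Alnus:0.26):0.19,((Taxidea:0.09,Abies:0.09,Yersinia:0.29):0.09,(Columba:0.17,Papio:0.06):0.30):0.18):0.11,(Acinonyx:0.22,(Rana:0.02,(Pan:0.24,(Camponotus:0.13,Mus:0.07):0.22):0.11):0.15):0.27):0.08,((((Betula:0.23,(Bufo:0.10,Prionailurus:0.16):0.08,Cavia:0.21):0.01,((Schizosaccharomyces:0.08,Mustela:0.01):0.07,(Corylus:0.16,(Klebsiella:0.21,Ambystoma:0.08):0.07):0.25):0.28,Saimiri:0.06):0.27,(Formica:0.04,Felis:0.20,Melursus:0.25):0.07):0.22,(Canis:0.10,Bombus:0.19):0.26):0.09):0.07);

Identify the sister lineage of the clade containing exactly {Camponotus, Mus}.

Pan

The clade containing exactly {Camponotus, Mus} attaches to the tree at the node subtending (Pan,(Camponotus,Mus)).
The other lineage descending from that same node — the sister group — is the single tip Pan.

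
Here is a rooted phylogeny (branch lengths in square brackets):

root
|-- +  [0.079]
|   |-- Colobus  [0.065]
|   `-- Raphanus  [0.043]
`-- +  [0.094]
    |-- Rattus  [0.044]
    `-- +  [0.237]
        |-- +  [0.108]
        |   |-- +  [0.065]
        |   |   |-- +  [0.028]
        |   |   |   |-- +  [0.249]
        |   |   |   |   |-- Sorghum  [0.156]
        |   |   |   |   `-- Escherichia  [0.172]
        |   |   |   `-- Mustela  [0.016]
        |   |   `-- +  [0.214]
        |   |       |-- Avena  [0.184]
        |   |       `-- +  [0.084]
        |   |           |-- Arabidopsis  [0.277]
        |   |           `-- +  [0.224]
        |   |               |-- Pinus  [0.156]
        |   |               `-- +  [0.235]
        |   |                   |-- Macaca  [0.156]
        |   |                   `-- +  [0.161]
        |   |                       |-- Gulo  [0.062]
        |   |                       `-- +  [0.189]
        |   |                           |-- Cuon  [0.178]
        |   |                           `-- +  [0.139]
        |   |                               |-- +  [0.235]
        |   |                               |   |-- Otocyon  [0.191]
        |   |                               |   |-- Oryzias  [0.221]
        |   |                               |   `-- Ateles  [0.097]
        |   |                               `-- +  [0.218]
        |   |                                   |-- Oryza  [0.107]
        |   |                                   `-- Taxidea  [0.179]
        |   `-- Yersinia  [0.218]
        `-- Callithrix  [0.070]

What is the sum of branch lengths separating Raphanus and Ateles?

2.204

The path runs Raphanus → … → MRCA → … → Ateles; the MRCA is the root of the tree.
Branch lengths along that path: 0.043 + 0.079 + 0.094 + 0.237 + 0.108 + 0.065 + 0.214 + 0.084 + 0.224 + 0.235 + 0.161 + 0.189 + 0.139 + 0.235 + 0.097 = 2.204.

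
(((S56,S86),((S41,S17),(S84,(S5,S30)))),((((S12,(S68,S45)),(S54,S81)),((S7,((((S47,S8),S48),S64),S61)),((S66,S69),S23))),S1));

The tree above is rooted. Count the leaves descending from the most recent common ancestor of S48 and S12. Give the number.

14

The MRCA of S48 and S12 is the node subtending (((S12,(S68,S45)),(S54,S81)),((S7,((((S47,S8),S48),S64),S61)),((S66,S69),S23))).
That clade contains 14 terminal taxa: S12, S23, S45, S47, S48, S54, S61, S64, S66, S68, S69, S7, S8, S81.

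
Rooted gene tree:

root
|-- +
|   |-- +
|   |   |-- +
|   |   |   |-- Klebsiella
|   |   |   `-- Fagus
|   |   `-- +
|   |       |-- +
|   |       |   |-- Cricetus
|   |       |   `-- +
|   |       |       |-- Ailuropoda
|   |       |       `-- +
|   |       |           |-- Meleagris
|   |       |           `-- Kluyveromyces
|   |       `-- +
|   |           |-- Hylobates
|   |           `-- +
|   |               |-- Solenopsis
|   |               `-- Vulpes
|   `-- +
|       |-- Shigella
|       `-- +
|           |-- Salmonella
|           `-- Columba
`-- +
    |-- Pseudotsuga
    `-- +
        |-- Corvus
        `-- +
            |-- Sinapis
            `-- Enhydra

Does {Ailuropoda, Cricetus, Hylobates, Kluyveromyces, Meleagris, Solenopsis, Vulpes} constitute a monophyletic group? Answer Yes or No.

Yes

The most recent common ancestor of these taxa subtends ((Cricetus,(Ailuropoda,(Meleagris,Kluyveromyces))),(Hylobates,(Solenopsis,Vulpes))).
That clade has exactly 7 tips — every listed taxon and nothing else — so the group is monophyletic.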